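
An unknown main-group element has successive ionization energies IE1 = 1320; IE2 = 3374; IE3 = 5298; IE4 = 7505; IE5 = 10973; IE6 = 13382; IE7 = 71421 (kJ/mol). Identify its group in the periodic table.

Look for the largest jump between consecutive ionization energies: IE7/IE6 ≈ 5.3, far larger than any earlier ratio.
That jump marks the point where a core electron is being removed. So the atom has 6 valence electrons.
A main-group element with 6 valence electrons is in group 16.

Group 16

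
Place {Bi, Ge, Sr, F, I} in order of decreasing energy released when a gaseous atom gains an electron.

F > I > Ge > Bi > Sr

F is in period 2, group 17; Ge is in period 4, group 14; Sr is in period 5, group 2; I is in period 5, group 17; Bi is in period 6, group 15.
Atoms with high Z_eff and room in the valence shell (especially the halogens) have the most exothermic electron affinities.
These span different periods and groups, so the two trends combine.
Bi > Sr: period and group pull opposite ways; the across-period shift dominates (91 vs 5 kJ/mol).
Ge > Bi: the two effects oppose for this pair; the down-group effect wins (119 vs 91 kJ/mol).
I > Ge: period and group pull opposite ways; the across-period shift dominates (295 vs 119 kJ/mol).
F > I: F sits above I in group 17, so the down-group effect alone puts F higher.
Tabulated electron affinity (kJ/mol): F 328, Ge 119, Sr 5, I 295, Bi 91.
So from highest to lowest: F > I > Ge > Bi > Sr.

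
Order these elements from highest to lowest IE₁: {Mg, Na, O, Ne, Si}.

Ne > O > Si > Mg > Na

Removing the outermost electron gets harder across a period and easier down a group.
Neither a single period nor a single group — weigh both effects.
Mg > Na: Mg lies to the right of Na in period 3, so the across-period effect alone puts Mg higher.
Si > Mg: both are in period 3; the period trend gives Si the larger value.
O > Si: relative to Si, both the across-period and down-group shifts push O's first ionization energy up.
Ne > O: both are in period 2; the period trend gives Ne the larger value.
For reference (kJ/mol): O 1314, Ne 2081, Na 496, Mg 738, Si 786.
So from highest to lowest: Ne > O > Si > Mg > Na.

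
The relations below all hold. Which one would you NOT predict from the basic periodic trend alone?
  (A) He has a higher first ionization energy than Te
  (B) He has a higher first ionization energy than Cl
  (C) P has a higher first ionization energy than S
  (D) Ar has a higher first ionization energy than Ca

The general trend: first ionization energy increases across a period and decreases down a group.
(A) He (period 1, group 18) vs Te (period 5, group 16): the stated order agrees with the simple trend.
(B) He (period 1, group 18) vs Cl (period 3, group 17): the stated order agrees with the simple trend.
(C) P (period 3, group 15) vs S (period 3, group 16): the stated order contradicts the simple trend.
(D) Ar (period 3, group 18) vs Ca (period 4, group 2): the stated order agrees with the simple trend.
The exception is (C): S (3p⁴) ionizes more easily than half-filled P (3p³) because the paired 3p electron in S is pushed out by e⁻–e⁻ repulsion.

(C)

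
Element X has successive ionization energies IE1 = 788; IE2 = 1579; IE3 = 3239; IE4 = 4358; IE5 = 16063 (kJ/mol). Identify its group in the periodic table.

Group 14

Look for the largest jump between consecutive ionization energies: IE5/IE4 ≈ 3.7, far larger than any earlier ratio.
That jump marks the point where a core electron is being removed. So the atom has 4 valence electrons.
A main-group element with 4 valence electrons is in group 14.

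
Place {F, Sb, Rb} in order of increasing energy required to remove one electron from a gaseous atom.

IE₁ increases left→right with effective nuclear charge and decreases top→bottom as the valence shell moves farther out.
Here both period and group differ, so the two effects have to be weighed against each other.
Sb > Rb: Sb lies to the right of Rb in period 5, so the across-period effect alone puts Sb higher.
F > Sb: relative to Sb, both the across-period and down-group shifts push F's first ionization energy up.
Approximate values (kJ/mol): F 1681, Rb 403, Sb 831.
So from lowest to highest: Rb < Sb < F.

Rb < Sb < F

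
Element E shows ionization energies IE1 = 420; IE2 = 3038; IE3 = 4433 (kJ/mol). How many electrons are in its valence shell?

1

Look for the largest jump between consecutive ionization energies: IE2/IE1 ≈ 7.2, far larger than any earlier ratio.
That jump marks the point where a core electron is being removed. So the atom has 1 valence electron.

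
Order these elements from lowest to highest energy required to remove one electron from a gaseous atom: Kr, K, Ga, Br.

K is in period 4, group 1; Ga is in period 4, group 13; Br is in period 4, group 17; Kr is in period 4, group 18.
First ionization energy rises across a period (greater Z_eff holds electrons more tightly) and falls down a group (valence electrons are farther from the nucleus).
All lie in period 4, so first ionization energy increases left to right.
So from lowest to highest: K < Ga < Br < Kr.

K < Ga < Br < Kr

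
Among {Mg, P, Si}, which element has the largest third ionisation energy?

Mg

After 2 electrons have been removed, what remains? Mg²⁺ is the bare [Ne] core; P²⁺ still has 3 valence electrons; Si²⁺ still has 2 valence electrons.
Breaking into a closed-shell core is much more expensive than removing a leftover valence electron — Mg has the largest IE_3 here.
Valence configurations: P²⁺ [Ne]3s²3p¹, Si²⁺ [Ne]3s².
P²⁺ loses a lone 3p electron whereas Si²⁺ must break into a filled 3s² pair, so IE_3(Si) > IE_3(P) even though P has the higher nuclear charge.
The numbers (kJ/mol): Mg 7733, P 2914, Si 3232.
Putting it together, IE_3: P < Si < Mg.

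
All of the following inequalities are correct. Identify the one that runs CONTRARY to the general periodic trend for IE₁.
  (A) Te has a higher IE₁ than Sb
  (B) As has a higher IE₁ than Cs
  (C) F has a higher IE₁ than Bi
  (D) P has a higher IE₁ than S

(D)

The general trend: IE₁ increases across a period and decreases down a group.
(A) Te (period 5, group 16) vs Sb (period 5, group 15): the stated order agrees with the simple trend.
(B) As (period 4, group 15) vs Cs (period 6, group 1): the stated order agrees with the simple trend.
(C) F (period 2, group 17) vs Bi (period 6, group 15): the stated order agrees with the simple trend.
(D) P (period 3, group 15) vs S (period 3, group 16): the stated order contradicts the simple trend.
The exception is (D): S (3p⁴) ionizes more easily than half-filled P (3p³) because the paired 3p electron in S is pushed out by e⁻–e⁻ repulsion.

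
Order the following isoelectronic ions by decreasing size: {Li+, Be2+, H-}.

H- > Li+ > Be2+

All of these have 2 electrons, so size is governed by nuclear charge alone: the more protons, the stronger the pull on the same electron cloud, and the smaller the ion.
Nuclear charges: Be2+ (Z=4), Li+ (Z=3), H- (Z=1).
Largest to smallest: H- > Li+ > Be2+.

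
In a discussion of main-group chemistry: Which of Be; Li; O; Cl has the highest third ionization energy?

Be

IE_3 is the cost of taking one more electron from the +2 cation: Be²⁺ is the bare [He] core; Li²⁺ is already 1 electron into the core; O²⁺ still has 4 valence electrons; Cl²⁺ still has 5 valence electrons.
Breaking into a closed-shell core is much more expensive than removing a leftover valence electron — Li and Be have the largest IE_3 here.
Valence configurations: O²⁺ [He]2s²2p², Cl²⁺ [Ne]3s²3p³.
Approximate IE_3 values (kJ/mol): Be 14849, Li 11815, O 5300, Cl 3822.
So the third ionization energies run Cl < O < Li < Be.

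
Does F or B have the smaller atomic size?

B is in period 2, group 13; F is in period 2, group 17.
Atomic radius shrinks across a period as nuclear charge pulls the same shell inward, and grows down a group as new shells are added.
All lie in period 2, so atomic radius increases right to left.
So F has the smaller atomic size (F < B).

F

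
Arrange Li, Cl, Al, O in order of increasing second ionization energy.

Al, Cl, O, Li

IE_2 is the cost of taking one more electron from the +1 cation: Li⁺ is the bare [He] core; Cl⁺ still has 6 valence electrons; Al⁺ still has 2 valence electrons; O⁺ still has 5 valence electrons.
Core electrons are held far more tightly than valence electrons, so Li tops the IE_2 order.
Valence configurations: Cl⁺ [Ne]3s²3p⁴, Al⁺ [Ne]3s², O⁺ [He]2s²2p³.
Approximate IE_2 values (kJ/mol): Li 7298, Cl 2298, Al 1817, O 3388.
Overall IE_2 order: Al < Cl < O < Li.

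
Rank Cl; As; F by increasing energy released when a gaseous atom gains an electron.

Adding an electron releases more energy for atoms nearer the top right (short of the noble gases).
Here both period and group differ, so the two effects have to be weighed against each other.
F > As: both effects reinforce here, so F is clearly the higher of the two.
Cl > F: this pair runs against the simple trend — see the exception note.
Note the exception: Cl has a higher electron affinity than F, contrary to the simple trend — F's small 2p subshell makes the incoming electron feel strong e⁻–e⁻ repulsion, so Cl actually releases more energy on gaining an electron.
Approximate values (kJ/mol): F 328, Cl 349, As 78.
So from lowest to highest: As < F < Cl.

As < F < Cl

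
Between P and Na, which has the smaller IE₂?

After 1 electron has been removed, what remains? P⁺ still has 4 valence electrons; Na⁺ is the bare [Ne] core.
Core electrons are held far more tightly than valence electrons, so Na tops the IE_2 order.
Tabulated IE_2 (kJ/mol): P 1907, Na 4562.
So the second ionization energies run P < Na.

P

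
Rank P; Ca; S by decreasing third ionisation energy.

IE_3 is the cost of taking one more electron from the +2 cation: P²⁺ still has 3 valence electrons; Ca²⁺ is the bare [Ar] core; S²⁺ still has 4 valence electrons.
Breaking into a closed-shell core is much more expensive than removing a leftover valence electron — Ca has the largest IE_3 here.
Valence configurations: P²⁺ [Ne]3s²3p¹, S²⁺ [Ne]3s²3p².
The numbers (kJ/mol): P 2914, Ca 4912, S 3357.
Hence IE_3: P < S < Ca.

Ca > S > P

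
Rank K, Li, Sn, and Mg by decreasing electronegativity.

Sn > Mg > Li > K

Li is in period 2, group 1; Mg is in period 3, group 2; K is in period 4, group 1; Sn is in period 5, group 14.
EN rises left→right (higher Z_eff, smaller atoms) and falls top→bottom (larger, more shielded atoms).
Neither a single period nor a single group — weigh both effects.
Li > K: Li sits above K in group 1, so the down-group effect alone puts Li higher.
Mg > Li: the two effects oppose for this pair; the across-period effect wins (1.31 vs 0.98).
Sn > Mg: the two effects oppose for this pair; the across-period effect wins (1.96 vs 1.31).
Approximate values (Pauling): Li 0.98, Mg 1.31, K 0.82, Sn 1.96.
So from highest to lowest: Sn > Mg > Li > K.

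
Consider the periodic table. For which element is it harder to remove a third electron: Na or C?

Consider each +2 ion: Na²⁺ is already 1 electron into the core; C²⁺ still has 2 valence electrons.
Pulling an electron out of a noble-gas core costs far more than removing a remaining valence electron, so Na sits at the high end of IE_3.
Approximate IE_3 values (kJ/mol): Na 6910, C 4620.
So the third ionization energies run C < Na.

Na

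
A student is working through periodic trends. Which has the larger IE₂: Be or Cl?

IE_2 is the cost of taking one more electron from the +1 cation: Be⁺ still has 1 valence electron; Cl⁺ still has 6 valence electrons.
All are still removing valence electrons, so compare the +1 ions as you would atoms: IE_2 generally rises across a period (higher Z_eff) and falls down a group (larger shell), subject to the usual subshell exceptions.
Valence configurations: Be⁺ [He]2s¹, Cl⁺ [Ne]3s²3p⁴.
Tabulated IE_2 (kJ/mol): Be 1757, Cl 2298.
Hence IE_2: Be < Cl.

Cl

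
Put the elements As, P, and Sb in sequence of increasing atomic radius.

P < As < Sb

Across a period the added protons contract the valence shell; down a group each new principal shell makes the atom larger.
All are in group 15, so atomic radius increases down the group.
So from smallest to largest: P < As < Sb.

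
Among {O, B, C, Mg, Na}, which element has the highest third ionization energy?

Mg

IE_3 is the cost of taking one more electron from the +2 cation: O²⁺ still has 4 valence electrons; B²⁺ still has 1 valence electron; C²⁺ still has 2 valence electrons; Mg²⁺ is the bare [Ne] core; Na²⁺ is already 1 electron into the core.
Core electrons are held far more tightly than valence electrons, so Na and Mg top the IE_3 order.
Valence configurations: O²⁺ [He]2s²2p², B²⁺ [He]2s¹, C²⁺ [He]2s².
Tabulated IE_3 (kJ/mol): O 5300, B 3660, C 4620, Mg 7733, Na 6910.
Overall IE_3 order: B < C < O < Na < Mg.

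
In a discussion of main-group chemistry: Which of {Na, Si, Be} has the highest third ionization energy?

Consider each +2 ion: Na²⁺ is already 1 electron into the core; Si²⁺ still has 2 valence electrons; Be²⁺ is the bare [He] core.
Core electrons are held far more tightly than valence electrons, so Na and Be top the IE_3 order.
Approximate IE_3 values (kJ/mol): Na 6910, Si 3232, Be 14849.
Putting it together, IE_3: Si < Na < Be.

Be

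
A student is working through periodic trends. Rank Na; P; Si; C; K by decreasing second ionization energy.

Na > K > C > P > Si

Consider each +1 ion: Na⁺ is the bare [Ne] core; P⁺ still has 4 valence electrons; Si⁺ still has 3 valence electrons; C⁺ still has 3 valence electrons; K⁺ is the bare [Ar] core.
Core electrons are held far more tightly than valence electrons, so K and Na top the IE_2 order.
Valence configurations: P⁺ [Ne]3s²3p², Si⁺ [Ne]3s²3p¹, C⁺ [He]2s²2p¹.
The numbers (kJ/mol): Na 4562, P 1907, Si 1577, C 2353, K 3052.
Hence IE_2: Si < P < C < K < Na.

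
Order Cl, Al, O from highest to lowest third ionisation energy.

O > Cl > Al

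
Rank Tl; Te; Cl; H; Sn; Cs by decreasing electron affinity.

Cl > Te > Sn > H > Cs > Tl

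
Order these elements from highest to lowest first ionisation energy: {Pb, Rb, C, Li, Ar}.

Li is in period 2, group 1; C is in period 2, group 14; Ar is in period 3, group 18; Rb is in period 5, group 1; Pb is in period 6, group 14.
First ionization energy rises across a period (greater Z_eff holds electrons more tightly) and falls down a group (valence electrons are farther from the nucleus).
These span different periods and groups, so the two trends combine.
Li > Rb: they share group 1; the group trend gives Li the larger value.
Pb > Li: period and group pull opposite ways; the across-period shift dominates (716 vs 520 kJ/mol).
C > Pb: C sits above Pb in group 14, so the down-group effect alone puts C higher.
Ar > C: the two effects oppose for this pair; the across-period effect wins (1521 vs 1086 kJ/mol).
Approximate values (kJ/mol): Li 520, C 1086, Ar 1521, Rb 403, Pb 716.
So from highest to lowest: Ar > C > Pb > Li > Rb.

Ar > C > Pb > Li > Rb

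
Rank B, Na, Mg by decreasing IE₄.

B > Mg > Na

IE_4 is the cost of taking one more electron from the +3 cation: B³⁺ is the bare [He] core; Na³⁺ is already 2 electrons into the core; Mg³⁺ is already 1 electron into the core.
All of these are removing an electron from a noble-gas core or deeper; the smaller core (lower principal quantum number) is held far more tightly, and within a period the higher nuclear charge binds the same core more tightly.
The numbers (kJ/mol): B 25026, Na 9543, Mg 10543.
So the fourth ionization energies run Na < Mg < B.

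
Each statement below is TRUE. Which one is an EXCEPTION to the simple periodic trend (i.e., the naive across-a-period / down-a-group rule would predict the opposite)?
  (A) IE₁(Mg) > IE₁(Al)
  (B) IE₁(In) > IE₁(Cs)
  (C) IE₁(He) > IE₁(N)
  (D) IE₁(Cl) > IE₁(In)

The general trend: IE₁ increases across a period and decreases down a group.
(A) Mg (period 3, group 2) vs Al (period 3, group 13): the stated order contradicts the simple trend.
(B) In (period 5, group 13) vs Cs (period 6, group 1): the stated order agrees with the simple trend.
(C) He (period 1, group 18) vs N (period 2, group 15): the stated order agrees with the simple trend.
(D) Cl (period 3, group 17) vs In (period 5, group 13): the stated order agrees with the simple trend.
The exception is (A): Al's single 3p electron is easier to remove than one from Mg's filled 3s².

(A)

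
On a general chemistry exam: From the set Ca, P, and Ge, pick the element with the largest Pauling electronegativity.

P

Atoms toward the upper right of the periodic table pull bonding electrons most strongly.
Neither a single period nor a single group — weigh both effects.
Ge > Ca: Ge lies to the right of Ca in period 4, so the across-period effect alone puts Ge higher.
P > Ge: relative to Ge, both the across-period and down-group shifts push P's electronegativity up.
Tabulated electronegativity (Pauling): P 2.19, Ca 1.00, Ge 2.01.
The largest Pauling electronegativity among these belongs to P.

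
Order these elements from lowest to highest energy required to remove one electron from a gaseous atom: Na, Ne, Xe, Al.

Na < Al < Xe < Ne

Ne is in period 2, group 18; Na is in period 3, group 1; Al is in period 3, group 13; Xe is in period 5, group 18.
First ionization energy rises across a period (greater Z_eff holds electrons more tightly) and falls down a group (valence electrons are farther from the nucleus).
These span different periods and groups, so the two trends combine.
Al > Na: both are in period 3; the period trend gives Al the larger value.
Xe > Al: the two effects oppose for this pair; the across-period effect wins (1170 vs 578 kJ/mol).
Ne > Xe: they share group 18; the group trend gives Ne the larger value.
For reference (kJ/mol): Ne 2081, Na 496, Al 578, Xe 1170.
So from lowest to highest: Na < Al < Xe < Ne.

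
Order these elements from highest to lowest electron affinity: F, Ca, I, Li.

EA tends to increase across a period and decrease down a group, though the pattern is less regular than for IE or radius.
Neither a single period nor a single group — weigh both effects.
Li > Ca: period and group pull opposite ways; the down-group shift dominates (60 vs 2 kJ/mol).
I > Li: period and group pull opposite ways; the across-period shift dominates (295 vs 60 kJ/mol).
F > I: F sits above I in group 17, so the down-group effect alone puts F higher.
Tabulated electron affinity (kJ/mol): Li 60, F 328, Ca 2, I 295.
So from highest to lowest: F > I > Li > Ca.

F, I, Li, Ca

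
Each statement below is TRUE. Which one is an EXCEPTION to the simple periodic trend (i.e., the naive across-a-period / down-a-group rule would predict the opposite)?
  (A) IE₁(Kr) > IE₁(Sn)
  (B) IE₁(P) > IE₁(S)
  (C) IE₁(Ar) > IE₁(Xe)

(B)

The general trend: first ionisation energy increases across a period and decreases down a group.
(A) Kr (period 4, group 18) vs Sn (period 5, group 14): the stated order agrees with the simple trend.
(B) P (period 3, group 15) vs S (period 3, group 16): the stated order contradicts the simple trend.
(C) Ar (period 3, group 18) vs Xe (period 5, group 18): the stated order agrees with the simple trend.
The exception is (B): S (3p⁴) ionizes more easily than half-filled P (3p³) because the paired 3p electron in S is pushed out by e⁻–e⁻ repulsion.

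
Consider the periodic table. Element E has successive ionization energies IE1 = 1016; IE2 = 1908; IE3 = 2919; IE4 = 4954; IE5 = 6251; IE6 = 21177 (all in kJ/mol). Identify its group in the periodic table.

Group 15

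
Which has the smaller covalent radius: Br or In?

Atomic radius shrinks across a period as nuclear charge pulls the same shell inward, and grows down a group as new shells are added.
Neither a single period nor a single group — weigh both effects.
In > Br: relative to Br, both the across-period and down-group shifts push In's atomic radius up.
Approximate values (pm): Br 114, In 142.
So Br has the smaller covalent radius (Br < In).

Br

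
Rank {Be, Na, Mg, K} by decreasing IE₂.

Na, K, Be, Mg

IE_2 is the cost of taking one more electron from the +1 cation: Be⁺ still has 1 valence electron; Na⁺ is the bare [Ne] core; Mg⁺ still has 1 valence electron; K⁺ is the bare [Ar] core.
Breaking into a closed-shell core is much more expensive than removing a leftover valence electron — K and Na have the largest IE_2 here.
Valence configurations: Be⁺ [He]2s¹, Mg⁺ [Ne]3s¹.
Approximate IE_2 values (kJ/mol): Be 1757, Na 4562, Mg 1451, K 3052.
Hence IE_2: Mg < Be < K < Na.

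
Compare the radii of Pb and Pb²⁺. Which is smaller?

Pb²⁺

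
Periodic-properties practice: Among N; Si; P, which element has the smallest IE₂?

The second ionization energy removes an electron from the +1 ion. For each element: N⁺ still has 4 valence electrons; Si⁺ still has 3 valence electrons; P⁺ still has 4 valence electrons.
All are still removing valence electrons, so compare the +1 ions as you would atoms: IE_2 generally rises across a period (higher Z_eff) and falls down a group (larger shell), subject to the usual subshell exceptions.
Valence configurations: N⁺ [He]2s²2p², Si⁺ [Ne]3s²3p¹, P⁺ [Ne]3s²3p².
The numbers (kJ/mol): N 2856, Si 1577, P 1907.
Putting it together, IE_2: Si < P < N.

Si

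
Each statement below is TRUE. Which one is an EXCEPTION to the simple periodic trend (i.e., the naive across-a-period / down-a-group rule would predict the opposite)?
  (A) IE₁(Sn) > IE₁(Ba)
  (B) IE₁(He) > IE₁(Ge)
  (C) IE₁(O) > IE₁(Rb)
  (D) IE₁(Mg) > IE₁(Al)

(D)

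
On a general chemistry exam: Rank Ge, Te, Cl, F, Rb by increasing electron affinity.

F is in period 2, group 17; Cl is in period 3, group 17; Ge is in period 4, group 14; Rb is in period 5, group 1; Te is in period 5, group 16.
Electron affinity generally becomes more exothermic across a period toward the halogens and less exothermic down a group.
Neither a single period nor a single group — weigh both effects.
Ge > Rb: relative to Rb, both the across-period and down-group shifts push Ge's electron affinity up.
Te > Ge: period and group pull opposite ways; the across-period shift dominates (190 vs 119 kJ/mol).
F > Te: both effects reinforce here, so F is clearly the higher of the two.
Cl > F: this pair runs against the simple trend — see the exception note.
Note the exception: Cl has a higher electron affinity than F, contrary to the simple trend — F's small 2p subshell makes the incoming electron feel strong e⁻–e⁻ repulsion, so Cl actually releases more energy on gaining an electron.
For reference (kJ/mol): F 328, Cl 349, Ge 119, Rb 47, Te 190.
So from lowest to highest: Rb < Ge < Te < F < Cl.

Rb < Ge < Te < F < Cl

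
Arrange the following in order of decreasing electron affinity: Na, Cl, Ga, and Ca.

EA tends to increase across a period and decrease down a group, though the pattern is less regular than for IE or radius.
Neither a single period nor a single group — weigh both effects.
Ga > Ca: Ga lies to the right of Ca in period 4, so the across-period effect alone puts Ga higher.
Na > Ga: the two effects oppose for this pair; the down-group effect wins (53 vs 29 kJ/mol).
Cl > Na: Cl lies to the right of Na in period 3, so the across-period effect alone puts Cl higher.
For reference (kJ/mol): Na 53, Cl 349, Ca 2, Ga 29.
So from highest to lowest: Cl > Na > Ga > Ca.

Cl, Na, Ga, Ca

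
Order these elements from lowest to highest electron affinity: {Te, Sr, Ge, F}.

Sr < Ge < Te < F

F is in period 2, group 17; Ge is in period 4, group 14; Sr is in period 5, group 2; Te is in period 5, group 16.
EA tends to increase across a period and decrease down a group, though the pattern is less regular than for IE or radius.
Here both period and group differ, so the two effects have to be weighed against each other.
Ge > Sr: relative to Sr, both the across-period and down-group shifts push Ge's electron affinity up.
Te > Ge: the two effects oppose for this pair; the across-period effect wins (190 vs 119 kJ/mol).
F > Te: relative to Te, both the across-period and down-group shifts push F's electron affinity up.
Tabulated electron affinity (kJ/mol): F 328, Ge 119, Sr 5, Te 190.
So from lowest to highest: Sr < Ge < Te < F.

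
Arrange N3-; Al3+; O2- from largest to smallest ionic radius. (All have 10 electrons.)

N3- > O2- > Al3+

All of these have 10 electrons, so size is governed by nuclear charge alone: the more protons, the stronger the pull on the same electron cloud, and the smaller the ion.
Nuclear charges: Al3+ (Z=13), O2- (Z=8), N3- (Z=7).
Largest to smallest: N3- > O2- > Al3+.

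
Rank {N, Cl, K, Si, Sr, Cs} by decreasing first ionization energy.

N > Cl > Si > Sr > K > Cs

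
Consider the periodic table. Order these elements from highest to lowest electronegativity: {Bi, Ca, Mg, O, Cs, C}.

O > C > Bi > Mg > Ca > Cs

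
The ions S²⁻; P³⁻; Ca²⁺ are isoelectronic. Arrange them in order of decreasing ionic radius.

P³⁻ > S²⁻ > Ca²⁺

All of these have 18 electrons, so size is governed by nuclear charge alone: the more protons, the stronger the pull on the same electron cloud, and the smaller the ion.
Nuclear charges: Ca²⁺ (Z=20), S²⁻ (Z=16), P³⁻ (Z=15).
Largest to smallest: P³⁻ > S²⁻ > Ca²⁺.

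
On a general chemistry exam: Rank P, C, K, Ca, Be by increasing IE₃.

The third ionization energy removes an electron from the +2 ion. For each element: P²⁺ still has 3 valence electrons; C²⁺ still has 2 valence electrons; K²⁺ is already 1 electron into the core; Ca²⁺ is the bare [Ar] core; Be²⁺ is the bare [He] core.
Usually core removal costs more than valence removal, but here the competition is close: a tightly held n=2 valence electron can cost more to remove than an n=3 core electron, so the actual values have to decide it.
Valence configurations: P²⁺ [Ne]3s²3p¹, C²⁺ [He]2s².
Tabulated IE_3 (kJ/mol): P 2914, C 4620, K 4420, Ca 4912, Be 14849.
Putting it together, IE_3: P < K < C < Ca < Be.

P < K < C < Ca < Be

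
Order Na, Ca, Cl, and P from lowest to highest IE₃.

P < Cl < Ca < Na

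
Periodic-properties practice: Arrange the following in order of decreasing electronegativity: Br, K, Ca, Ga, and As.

Br > As > Ga > Ca > K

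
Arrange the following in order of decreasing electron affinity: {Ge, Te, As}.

Te > Ge > As

Ge is in period 4, group 14; As is in period 4, group 15; Te is in period 5, group 16.
EA tends to increase across a period and decrease down a group, though the pattern is less regular than for IE or radius.
Here both period and group differ, so the two effects have to be weighed against each other.
Ge > As: this pair runs against the simple trend — see the exception note.
Te > Ge: the two effects oppose for this pair; the across-period effect wins (190 vs 119 kJ/mol).
Note the exception: Ge has a higher electron affinity than As, contrary to the simple trend — adding an electron to As's half-filled 4p³ is unfavourable, so Ge (4p²) has the more exothermic EA.
Tabulated electron affinity (kJ/mol): Ge 119, As 78, Te 190.
So from highest to lowest: Te > Ge > As.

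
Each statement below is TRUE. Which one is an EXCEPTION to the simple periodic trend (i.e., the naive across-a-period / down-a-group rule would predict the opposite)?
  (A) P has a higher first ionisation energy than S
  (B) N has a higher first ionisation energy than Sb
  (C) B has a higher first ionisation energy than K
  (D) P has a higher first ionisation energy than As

The general trend: first ionisation energy increases across a period and decreases down a group.
(A) P (period 3, group 15) vs S (period 3, group 16): the stated order contradicts the simple trend.
(B) N (period 2, group 15) vs Sb (period 5, group 15): the stated order agrees with the simple trend.
(C) B (period 2, group 13) vs K (period 4, group 1): the stated order agrees with the simple trend.
(D) P (period 3, group 15) vs As (period 4, group 15): the stated order agrees with the simple trend.
The exception is (A): S (3p⁴) ionizes more easily than half-filled P (3p³) because the paired 3p electron in S is pushed out by e⁻–e⁻ repulsion.

(A)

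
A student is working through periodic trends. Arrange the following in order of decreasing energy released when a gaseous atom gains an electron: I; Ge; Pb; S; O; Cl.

O is in period 2, group 16; S is in period 3, group 16; Cl is in period 3, group 17; Ge is in period 4, group 14; I is in period 5, group 17; Pb is in period 6, group 14.
EA tends to increase across a period and decrease down a group, though the pattern is less regular than for IE or radius.
These span different periods and groups, so the two trends combine.
Ge > Pb: Ge sits above Pb in group 14, so the down-group effect alone puts Ge higher.
O > Ge: relative to Ge, both the across-period and down-group shifts push O's electron affinity up.
S > O: this pair runs against the simple trend — see the exception note.
I > S: period and group pull opposite ways; the across-period shift dominates (295 vs 200 kJ/mol).
Cl > I: Cl sits above I in group 17, so the down-group effect alone puts Cl higher.
Note the exception: S has a higher electron affinity than O, contrary to the simple trend — the compact 2p subshell of O repels the added electron more than S's larger 3p does.
Approximate values (kJ/mol): O 141, S 200, Cl 349, Ge 119, I 295, Pb 35.
So from highest to lowest: Cl > I > S > O > Ge > Pb.

Cl, I, S, O, Ge, Pb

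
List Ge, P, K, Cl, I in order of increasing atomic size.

P is in period 3, group 15; Cl is in period 3, group 17; K is in period 4, group 1; Ge is in period 4, group 14; I is in period 5, group 17.
Radius decreases left→right (rising Z_eff, same n) and increases top→bottom (higher n).
Here both period and group differ, so the two effects have to be weighed against each other.
P > Cl: both are in period 3; the period trend gives P the larger value.
Ge > P: relative to P, both the across-period and down-group shifts push Ge's atomic radius up.
I > Ge: period and group pull opposite ways; the down-group shift dominates (133 vs 121 pm).
K > I: the two effects oppose for this pair; the across-period effect wins (196 vs 133 pm).
For reference (pm): P 111, Cl 99, K 196, Ge 121, I 133.
So from smallest to largest: Cl < P < Ge < I < K.

Cl < P < Ge < I < K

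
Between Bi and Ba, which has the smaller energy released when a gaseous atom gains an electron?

Ba

Ba is in period 6, group 2; Bi is in period 6, group 15.
EA tends to increase across a period and decrease down a group, though the pattern is less regular than for IE or radius.
All lie in period 6, so electron affinity increases left to right.
So Ba has the smaller energy released when a gaseous atom gains an electron (Ba < Bi).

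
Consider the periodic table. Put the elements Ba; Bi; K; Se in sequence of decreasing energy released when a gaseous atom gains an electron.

K is in period 4, group 1; Se is in period 4, group 16; Ba is in period 6, group 2; Bi is in period 6, group 15.
Atoms with high Z_eff and room in the valence shell (especially the halogens) have the most exothermic electron affinities.
These span different periods and groups, so the two trends combine.
K > Ba: the two effects oppose for this pair; the down-group effect wins (48 vs 14 kJ/mol).
Bi > K: the two effects oppose for this pair; the across-period effect wins (91 vs 48 kJ/mol).
Se > Bi: both effects reinforce here, so Se is clearly the higher of the two.
Tabulated electron affinity (kJ/mol): K 48, Se 195, Ba 14, Bi 91.
So from highest to lowest: Se > Bi > K > Ba.

Se > Bi > K > Ba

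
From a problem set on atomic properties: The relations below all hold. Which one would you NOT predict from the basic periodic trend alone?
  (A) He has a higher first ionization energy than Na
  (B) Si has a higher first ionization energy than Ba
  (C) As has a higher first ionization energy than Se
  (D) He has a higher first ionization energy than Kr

(C)

The general trend: first ionization energy increases across a period and decreases down a group.
(A) He (period 1, group 18) vs Na (period 3, group 1): the stated order agrees with the simple trend.
(B) Si (period 3, group 14) vs Ba (period 6, group 2): the stated order agrees with the simple trend.
(C) As (period 4, group 15) vs Se (period 4, group 16): the stated order contradicts the simple trend.
(D) He (period 1, group 18) vs Kr (period 4, group 18): the stated order agrees with the simple trend.
The exception is (C): Se (4p⁴) ionizes more easily than half-filled As (4p³).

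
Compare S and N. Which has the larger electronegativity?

EN rises left→right (higher Z_eff, smaller atoms) and falls top→bottom (larger, more shielded atoms).
A diagonal step moves right (one effect) and down (the opposite effect) at once.
N > S: the two effects oppose for this pair; the down-group effect wins (3.04 vs 2.58).
Approximate values (Pauling): N 3.04, S 2.58.
So N has the larger electronegativity (N > S).

N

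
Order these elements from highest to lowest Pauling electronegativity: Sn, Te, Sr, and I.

I > Te > Sn > Sr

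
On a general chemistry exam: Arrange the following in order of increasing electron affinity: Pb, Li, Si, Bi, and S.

Atoms with high Z_eff and room in the valence shell (especially the halogens) have the most exothermic electron affinities.
Neither a single period nor a single group — weigh both effects.
Li > Pb: period and group pull opposite ways; the down-group shift dominates (60 vs 35 kJ/mol).
Bi > Li: period and group pull opposite ways; the across-period shift dominates (91 vs 60 kJ/mol).
Si > Bi: period and group pull opposite ways; the down-group shift dominates (134 vs 91 kJ/mol).
S > Si: S lies to the right of Si in period 3, so the across-period effect alone puts S higher.
For reference (kJ/mol): Li 60, Si 134, S 200, Pb 35, Bi 91.
So from lowest to highest: Pb < Li < Bi < Si < S.

Pb < Li < Bi < Si < S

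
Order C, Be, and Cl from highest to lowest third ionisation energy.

After 2 electrons have been removed, what remains? C²⁺ still has 2 valence electrons; Be²⁺ is the bare [He] core; Cl²⁺ still has 5 valence electrons.
Core electrons are held far more tightly than valence electrons, so Be tops the IE_3 order.
Valence configurations: C²⁺ [He]2s², Cl²⁺ [Ne]3s²3p³.
The numbers (kJ/mol): C 4620, Be 14849, Cl 3822.
Putting it together, IE_3: Cl < C < Be.

Be > C > Cl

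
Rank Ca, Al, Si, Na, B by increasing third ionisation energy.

Consider each +2 ion: Ca²⁺ is the bare [Ar] core; Al²⁺ still has 1 valence electron; Si²⁺ still has 2 valence electrons; Na²⁺ is already 1 electron into the core; B²⁺ still has 1 valence electron.
Pulling an electron out of a noble-gas core costs far more than removing a remaining valence electron, so Ca and Na sit at the high end of IE_3.
Valence configurations: Al²⁺ [Ne]3s¹, Si²⁺ [Ne]3s², B²⁺ [He]2s¹.
Approximate IE_3 values (kJ/mol): Ca 4912, Al 2745, Si 3232, Na 6910, B 3660.
Overall IE_3 order: Al < Si < B < Ca < Na.

Al, Si, B, Ca, Na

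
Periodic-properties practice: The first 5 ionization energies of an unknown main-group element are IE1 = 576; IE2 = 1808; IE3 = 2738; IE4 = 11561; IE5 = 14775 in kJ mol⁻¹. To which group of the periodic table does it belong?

Look for the largest jump between consecutive ionization energies: IE4/IE3 ≈ 4.2, far larger than any earlier ratio.
That jump marks the point where a core electron is being removed. So the atom has 3 valence electrons.
A main-group element with 3 valence electrons is in group 13.

Group 13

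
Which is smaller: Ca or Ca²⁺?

Forming Ca²⁺ removes 2 electrons from Ca. Fewer electrons for the same nuclear charge means less shielding and a higher Z_eff on the remaining electrons, and for main-group metals the entire outer shell is lost.
A cation is smaller than its parent atom: Ca²⁺ < Ca.

Ca²⁺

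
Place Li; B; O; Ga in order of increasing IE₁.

Li < Ga < B < O

Li is in period 2, group 1; B is in period 2, group 13; O is in period 2, group 16; Ga is in period 4, group 13.
First ionization energy rises across a period (greater Z_eff holds electrons more tightly) and falls down a group (valence electrons are farther from the nucleus).
Neither a single period nor a single group — weigh both effects.
Ga > Li: the two effects oppose for this pair; the across-period effect wins (579 vs 520 kJ/mol).
B > Ga: they share group 13; the group trend gives B the larger value.
O > B: O lies to the right of B in period 2, so the across-period effect alone puts O higher.
For reference (kJ/mol): Li 520, B 801, O 1314, Ga 579.
So from lowest to highest: Li < Ga < B < O.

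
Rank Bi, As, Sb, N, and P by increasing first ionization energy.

Bi < Sb < As < P < N

N is in period 2, group 15; P is in period 3, group 15; As is in period 4, group 15; Sb is in period 5, group 15; Bi is in period 6, group 15.
IE₁ increases left→right with effective nuclear charge and decreases top→bottom as the valence shell moves farther out.
All are in group 15, so first ionization energy increases up the group.
So from lowest to highest: Bi < Sb < As < P < N.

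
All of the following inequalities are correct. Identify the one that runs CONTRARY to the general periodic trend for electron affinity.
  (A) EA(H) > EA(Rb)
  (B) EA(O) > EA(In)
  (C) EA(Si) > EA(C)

(C)

The general trend: electron affinity increases across a period and decreases down a group.
(A) H (period 1, group 1) vs Rb (period 5, group 1): the stated order agrees with the simple trend.
(B) O (period 2, group 16) vs In (period 5, group 13): the stated order agrees with the simple trend.
(C) Si (period 3, group 14) vs C (period 2, group 14): the stated order contradicts the simple trend.
The exception is (C): Si's larger, more diffuse 3p orbitals accept an added electron slightly more readily than C's compact 2p.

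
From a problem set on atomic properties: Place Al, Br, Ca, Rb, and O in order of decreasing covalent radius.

Rb > Ca > Al > Br > O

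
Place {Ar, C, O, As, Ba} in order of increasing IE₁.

Ba, As, C, O, Ar

C is in period 2, group 14; O is in period 2, group 16; Ar is in period 3, group 18; As is in period 4, group 15; Ba is in period 6, group 2.
Across a period the outer electron is held more tightly (higher IE₁); down a group it sits in a higher shell, more shielded, and comes off more easily.
Neither a single period nor a single group — weigh both effects.
As > Ba: relative to Ba, both the across-period and down-group shifts push As's first ionization energy up.
C > As: the two effects oppose for this pair; the down-group effect wins (1086 vs 947 kJ/mol).
O > C: O lies to the right of C in period 2, so the across-period effect alone puts O higher.
Ar > O: period and group pull opposite ways; the across-period shift dominates (1521 vs 1314 kJ/mol).
For reference (kJ/mol): C 1086, O 1314, Ar 1521, As 947, Ba 503.
So from lowest to highest: Ba < As < C < O < Ar.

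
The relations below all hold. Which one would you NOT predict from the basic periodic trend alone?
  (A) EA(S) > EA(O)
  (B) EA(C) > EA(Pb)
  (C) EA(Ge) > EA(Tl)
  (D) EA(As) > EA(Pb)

(A)

The general trend: electron affinity increases across a period and decreases down a group.
(A) S (period 3, group 16) vs O (period 2, group 16): the stated order contradicts the simple trend.
(B) C (period 2, group 14) vs Pb (period 6, group 14): the stated order agrees with the simple trend.
(C) Ge (period 4, group 14) vs Tl (period 6, group 13): the stated order agrees with the simple trend.
(D) As (period 4, group 15) vs Pb (period 6, group 14): the stated order agrees with the simple trend.
The exception is (A): the compact 2p subshell of O repels the added electron more than S's larger 3p does.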